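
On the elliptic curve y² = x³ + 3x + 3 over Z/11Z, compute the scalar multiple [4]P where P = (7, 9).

Double-and-add on 4 = (100)₂. Start with P = (7, 9) for the leading 1-bit.
double: tangent at (7, 9): λ = (3·7² + 3)/(2·9) ≡ 7/7. 7⁻¹ ≡ 8 (mod 11) since 7·8 = 56 ≡ 1, so λ ≡ 7·8 ≡ 1.
  x = λ² - 7 - 7 = 1 - 14 ≡ 9; y = λ·(7 - 9) - 9 ≡ 0. → (9, 0)
double: (9, 0) + (9, 0): same x and y₁ ≡ -y₂, so the sum is ∞.

O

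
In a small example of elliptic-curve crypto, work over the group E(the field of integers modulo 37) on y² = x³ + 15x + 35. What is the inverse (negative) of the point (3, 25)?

(3, 12)

-(3, 25) = (3, -25 mod 37) = (3, 12).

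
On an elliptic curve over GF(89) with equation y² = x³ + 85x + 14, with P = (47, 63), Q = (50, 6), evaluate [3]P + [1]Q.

First 3P:
Repeated addition: build up to 3P.
2P: tangent at (47, 63): λ = (3·47² + 85)/(2·63) ≡ 37/37. 37⁻¹ ≡ 77 (mod 89) since 37·77 = 2849 ≡ 1, so λ ≡ 37·77 ≡ 1.
  x = λ² - 47 - 47 = 1 - 94 ≡ 85; y = λ·(47 - 85) - 63 ≡ 77. → (85, 77)
3P: (85, 77) + (47, 63). λ = (63 - 77)/(47 - 85) ≡ 75/51 mod 89. 51⁻¹ ≡ 7 (mod 89) since 51·7 = 357 ≡ 1, so λ ≡ 80.
  x = λ² - 85 - 47 = 6400 - 132 ≡ 38; y = λ·(85 - 38) - 77 ≡ 34. → (38, 34)
3P = (38, 34).
Finally 3P + Q:
(38, 34) + (50, 6). λ = (6 - 34)/(50 - 38) ≡ 61/12 mod 89. 12⁻¹ ≡ 52 (mod 89), so λ ≡ 57.
  x = λ² - 38 - 50 = 3249 - 88 ≡ 46; y = λ·(38 - 46) - 34 ≡ 44. → (46, 44)

(46, 44)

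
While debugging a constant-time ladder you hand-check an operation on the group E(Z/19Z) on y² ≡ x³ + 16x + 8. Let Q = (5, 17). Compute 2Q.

(10, 16)

tangent at (5, 17): λ = (3·5² + 16)/(2·17) ≡ 15/15. 15⁻¹ ≡ 14 (mod 19), so λ ≡ 15·14 ≡ 1.
  x = λ² - 5 - 5 = 1 - 10 ≡ 10; y = λ·(5 - 10) - 17 ≡ 16. → (10, 16)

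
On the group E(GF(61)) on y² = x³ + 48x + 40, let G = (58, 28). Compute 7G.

(19, 53)

Repeated addition: build up to 7G.
2G: tangent at (58, 28): λ = (3·58² + 48)/(2·28) ≡ 14/56. 56⁻¹ ≡ 12 (mod 61), so λ ≡ 14·12 ≡ 46.
  x = λ² - 58 - 58 = 2116 - 116 ≡ 48; y = λ·(58 - 48) - 28 ≡ 5. → (48, 5)
3G: (48, 5) + (58, 28). λ = (28 - 5)/(58 - 48) ≡ 23/10 mod 61. 10⁻¹ ≡ 55 (mod 61) since 10·55 = 550 ≡ 1, so λ ≡ 45.
  x = λ² - 48 - 58 = 2025 - 106 ≡ 28; y = λ·(48 - 28) - 5 ≡ 41. → (28, 41)
4G: (28, 41) + (58, 28). λ = (28 - 41)/(58 - 28) ≡ 48/30 mod 61. 30⁻¹ ≡ 59 (mod 61) since 30·59 = 1770 ≡ 1, so λ ≡ 26.
  x = λ² - 28 - 58 = 676 - 86 ≡ 41; y = λ·(28 - 41) - 41 ≡ 48. → (41, 48)
5G: (41, 48) + (58, 28). λ = (28 - 48)/(58 - 41) ≡ 41/17 mod 61. 17⁻¹ ≡ 18 (mod 61) since 17·18 = 306 ≡ 1, so λ ≡ 6.
  x = λ² - 41 - 58 = 36 - 99 ≡ 59; y = λ·(41 - 59) - 48 ≡ 27. → (59, 27)
6G: (59, 27) + (58, 28). λ = (28 - 27)/(58 - 59) ≡ 1/60 mod 61. 60⁻¹ ≡ 60 (mod 61), so λ ≡ 60.
  x = λ² - 59 - 58 = 3600 - 117 ≡ 6; y = λ·(59 - 6) - 27 ≡ 42. → (6, 42)
7G: (6, 42) + (58, 28). λ = (28 - 42)/(58 - 6) ≡ 47/52 mod 61. 52⁻¹ ≡ 27 (mod 61), so λ ≡ 49.
  x = λ² - 6 - 58 = 2401 - 64 ≡ 19; y = λ·(6 - 19) - 42 ≡ 53. → (19, 53)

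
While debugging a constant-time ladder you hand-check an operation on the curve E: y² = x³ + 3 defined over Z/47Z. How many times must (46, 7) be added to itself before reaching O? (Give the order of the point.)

2P: tangent at (46, 7): λ = (3·46² + 0)/(2·7) ≡ 3/14. 14⁻¹ ≡ 37 (mod 47) since 14·37 = 518 ≡ 1, so λ ≡ 3·37 ≡ 17.
  x = λ² - 46 - 46 = 289 - 92 ≡ 9; y = λ·(46 - 9) - 7 ≡ 11. → (9, 11)
3P: (9, 11) + (46, 7). λ = (7 - 11)/(46 - 9) ≡ 43/37 mod 47. 37⁻¹ ≡ 14 (mod 47), so λ ≡ 38.
  x = λ² - 9 - 46 = 1444 - 55 ≡ 26; y = λ·(9 - 26) - 11 ≡ 1. → (26, 1)
4P: (26, 1) + (46, 7). λ = (7 - 1)/(46 - 26) ≡ 6/20 mod 47. 20⁻¹ ≡ 40 (mod 47), so λ ≡ 5.
  x = λ² - 26 - 46 = 25 - 72 ≡ 0; y = λ·(26 - 0) - 1 ≡ 35. → (0, 35)
5P: (0, 35) + (46, 7). λ = (7 - 35)/(46 - 0) ≡ 19/46 mod 47. 46⁻¹ ≡ 46 (mod 47) since 46·46 = 2116 ≡ 1, so λ ≡ 28.
  x = λ² - 0 - 46 = 784 - 46 ≡ 33; y = λ·(0 - 33) - 35 ≡ 28. → (33, 28)
6P: (33, 28) + (46, 7). λ = (7 - 28)/(46 - 33) ≡ 26/13 mod 47. 13⁻¹ ≡ 29 (mod 47), so λ ≡ 2.
  x = λ² - 33 - 46 = 4 - 79 ≡ 19; y = λ·(33 - 19) - 28 ≡ 0. → (19, 0)
7P: (19, 0) + (46, 7). λ = (7 - 0)/(46 - 19) ≡ 7/27 mod 47. 27⁻¹ ≡ 7 (mod 47), so λ ≡ 2.
  x = λ² - 19 - 46 = 4 - 65 ≡ 33; y = λ·(19 - 33) - 0 ≡ 19. → (33, 19)
8P: (33, 19) + (46, 7). λ = (7 - 19)/(46 - 33) ≡ 35/13 mod 47. 13⁻¹ ≡ 29 (mod 47) since 13·29 = 377 ≡ 1, so λ ≡ 28.
  x = λ² - 33 - 46 = 784 - 79 ≡ 0; y = λ·(33 - 0) - 19 ≡ 12. → (0, 12)
9P: (0, 12) + (46, 7). λ = (7 - 12)/(46 - 0) ≡ 42/46 mod 47. 46⁻¹ ≡ 46 (mod 47) since 46·46 = 2116 ≡ 1, so λ ≡ 5.
  x = λ² - 0 - 46 = 25 - 46 ≡ 26; y = λ·(0 - 26) - 12 ≡ 46. → (26, 46)
10P: (26, 46) + (46, 7). λ = (7 - 46)/(46 - 26) ≡ 8/20 mod 47. 20⁻¹ ≡ 40 (mod 47), so λ ≡ 38.
  x = λ² - 26 - 46 = 1444 - 72 ≡ 9; y = λ·(26 - 9) - 46 ≡ 36. → (9, 36)
11P: (9, 36) + (46, 7). λ = (7 - 36)/(46 - 9) ≡ 18/37 mod 47. 37⁻¹ ≡ 14 (mod 47), so λ ≡ 17.
  x = λ² - 9 - 46 = 289 - 55 ≡ 46; y = λ·(9 - 46) - 36 ≡ 40. → (46, 40)
12P: (46, 40) + (46, 7): same x and y₁ ≡ -y₂, so the sum is O.
12P = O, so the order is 12.

12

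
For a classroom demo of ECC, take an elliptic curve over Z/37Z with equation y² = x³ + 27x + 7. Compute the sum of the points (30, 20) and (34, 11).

(22, 36)

(30, 20) + (34, 11). λ = (11 - 20)/(34 - 30) ≡ 28/4 mod 37. 4⁻¹ ≡ 28 (mod 37), so λ ≡ 7.
  x = λ² - 30 - 34 = 49 - 64 ≡ 22; y = λ·(30 - 22) - 20 ≡ 36. → (22, 36)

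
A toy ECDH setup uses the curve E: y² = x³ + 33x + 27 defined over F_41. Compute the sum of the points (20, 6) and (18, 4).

(20, 6) + (18, 4). λ = (4 - 6)/(18 - 20) ≡ 39/39 mod 41. 39⁻¹ ≡ 20 (mod 41), so λ ≡ 1.
  x = λ² - 20 - 18 = 1 - 38 ≡ 4; y = λ·(20 - 4) - 6 ≡ 10. → (4, 10)

(4, 10)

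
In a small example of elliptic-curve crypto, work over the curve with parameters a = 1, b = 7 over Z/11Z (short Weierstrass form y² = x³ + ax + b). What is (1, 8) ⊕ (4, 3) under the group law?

(1, 8) + (4, 3). λ = (3 - 8)/(4 - 1) ≡ 6/3 mod 11. 3⁻¹ ≡ 4 (mod 11), so λ ≡ 2.
  x = λ² - 1 - 4 = 4 - 5 ≡ 10; y = λ·(1 - 10) - 8 ≡ 7. → (10, 7)

(10, 7)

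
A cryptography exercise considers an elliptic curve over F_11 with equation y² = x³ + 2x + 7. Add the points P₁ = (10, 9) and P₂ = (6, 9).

(10, 9) + (6, 9). λ = (9 - 9)/(6 - 10) ≡ 0/7 mod 11. 7⁻¹ ≡ 8 (mod 11), so λ ≡ 0.
  x = λ² - 10 - 6 = 0 - 16 ≡ 6; y = λ·(10 - 6) - 9 ≡ 2. → (6, 2)

(6, 2)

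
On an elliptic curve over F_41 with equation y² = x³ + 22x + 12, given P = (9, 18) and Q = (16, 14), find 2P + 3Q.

(21, 31)

First 2P:
Repeated addition: build up to 2P.
2P: tangent at (9, 18): λ = (3·9² + 22)/(2·18) ≡ 19/36. 36⁻¹ ≡ 8 (mod 41), so λ ≡ 19·8 ≡ 29.
  x = λ² - 9 - 9 = 841 - 18 ≡ 3; y = λ·(9 - 3) - 18 ≡ 33. → (3, 33)
2P = (3, 33).
Next 3Q:
Repeated addition: build up to 3Q.
2Q: tangent at (16, 14): λ = (3·16² + 22)/(2·14) ≡ 11/28. 28⁻¹ ≡ 22 (mod 41) since 28·22 = 616 ≡ 1, so λ ≡ 11·22 ≡ 37.
  x = λ² - 16 - 16 = 1369 - 32 ≡ 25; y = λ·(16 - 25) - 14 ≡ 22. → (25, 22)
3Q: (25, 22) + (16, 14). λ = (14 - 22)/(16 - 25) ≡ 33/32 mod 41. 32⁻¹ ≡ 9 (mod 41), so λ ≡ 10.
  x = λ² - 25 - 16 = 100 - 41 ≡ 18; y = λ·(25 - 18) - 22 ≡ 7. → (18, 7)
3Q = (18, 7).
Finally 2P + 3Q:
(3, 33) + (18, 7). λ = (7 - 33)/(18 - 3) ≡ 15/15 mod 41. 15⁻¹ ≡ 11 (mod 41) since 15·11 = 165 ≡ 1, so λ ≡ 1.
  x = λ² - 3 - 18 = 1 - 21 ≡ 21; y = λ·(3 - 21) - 33 ≡ 31. → (21, 31)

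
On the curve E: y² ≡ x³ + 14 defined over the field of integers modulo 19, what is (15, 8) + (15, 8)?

(17, 5)

tangent at (15, 8): λ = (3·15² + 0)/(2·8) ≡ 10/16. 16⁻¹ ≡ 6 (mod 19) since 16·6 = 96 ≡ 1, so λ ≡ 10·6 ≡ 3.
  x = λ² - 15 - 15 = 9 - 30 ≡ 17; y = λ·(15 - 17) - 8 ≡ 5. → (17, 5)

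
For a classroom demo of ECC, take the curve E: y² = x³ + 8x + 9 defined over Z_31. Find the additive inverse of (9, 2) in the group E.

-(9, 2) = (9, -2 mod 31) = (9, 29).

(9, 29)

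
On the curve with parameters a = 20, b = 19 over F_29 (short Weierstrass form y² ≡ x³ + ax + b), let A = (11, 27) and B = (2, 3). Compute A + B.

(7, 3)

(11, 27) + (2, 3). λ = (3 - 27)/(2 - 11) ≡ 5/20 mod 29. 20⁻¹ ≡ 16 (mod 29) since 20·16 = 320 ≡ 1, so λ ≡ 22.
  x = λ² - 11 - 2 = 484 - 13 ≡ 7; y = λ·(11 - 7) - 27 ≡ 3. → (7, 3)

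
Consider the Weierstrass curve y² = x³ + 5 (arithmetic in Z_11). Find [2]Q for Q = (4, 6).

(8, 0)

tangent at (4, 6): λ = (3·4² + 0)/(2·6) ≡ 4/1. 1⁻¹ ≡ 1 (mod 11), so λ ≡ 4·1 ≡ 4.
  x = λ² - 4 - 4 = 16 - 8 ≡ 8; y = λ·(4 - 8) - 6 ≡ 0. → (8, 0)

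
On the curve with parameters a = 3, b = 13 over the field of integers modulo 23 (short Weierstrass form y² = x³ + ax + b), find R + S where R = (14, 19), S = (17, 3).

(0, 6)

(14, 19) + (17, 3). λ = (3 - 19)/(17 - 14) ≡ 7/3 mod 23. 3⁻¹ ≡ 8 (mod 23), so λ ≡ 10.
  x = λ² - 14 - 17 = 100 - 31 ≡ 0; y = λ·(14 - 0) - 19 ≡ 6. → (0, 6)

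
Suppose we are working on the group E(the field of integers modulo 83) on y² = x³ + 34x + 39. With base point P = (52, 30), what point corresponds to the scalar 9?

Repeated addition: build up to 9P.
2P: tangent at (52, 30): λ = (3·52² + 34)/(2·30) ≡ 12/60. 60⁻¹ ≡ 18 (mod 83), so λ ≡ 12·18 ≡ 50.
  x = λ² - 52 - 52 = 2500 - 104 ≡ 72; y = λ·(52 - 72) - 30 ≡ 49. → (72, 49)
3P: (72, 49) + (52, 30). λ = (30 - 49)/(52 - 72) ≡ 64/63 mod 83. 63⁻¹ ≡ 29 (mod 83) since 63·29 = 1827 ≡ 1, so λ ≡ 30.
  x = λ² - 72 - 52 = 900 - 124 ≡ 29; y = λ·(72 - 29) - 49 ≡ 79. → (29, 79)
4P: (29, 79) + (52, 30). λ = (30 - 79)/(52 - 29) ≡ 34/23 mod 83. 23⁻¹ ≡ 65 (mod 83), so λ ≡ 52.
  x = λ² - 29 - 52 = 2704 - 81 ≡ 50; y = λ·(29 - 50) - 79 ≡ 74. → (50, 74)
5P: (50, 74) + (52, 30). λ = (30 - 74)/(52 - 50) ≡ 39/2 mod 83. 2⁻¹ ≡ 42 (mod 83), so λ ≡ 61.
  x = λ² - 50 - 52 = 3721 - 102 ≡ 50; y = λ·(50 - 50) - 74 ≡ 9. → (50, 9)
6P: (50, 9) + (52, 30). λ = (30 - 9)/(52 - 50) ≡ 21/2 mod 83. 2⁻¹ ≡ 42 (mod 83), so λ ≡ 52.
  x = λ² - 50 - 52 = 2704 - 102 ≡ 29; y = λ·(50 - 29) - 9 ≡ 4. → (29, 4)
7P: (29, 4) + (52, 30). λ = (30 - 4)/(52 - 29) ≡ 26/23 mod 83. 23⁻¹ ≡ 65 (mod 83) since 23·65 = 1495 ≡ 1, so λ ≡ 30.
  x = λ² - 29 - 52 = 900 - 81 ≡ 72; y = λ·(29 - 72) - 4 ≡ 34. → (72, 34)
8P: (72, 34) + (52, 30). λ = (30 - 34)/(52 - 72) ≡ 79/63 mod 83. 63⁻¹ ≡ 29 (mod 83) since 63·29 = 1827 ≡ 1, so λ ≡ 50.
  x = λ² - 72 - 52 = 2500 - 124 ≡ 52; y = λ·(72 - 52) - 34 ≡ 53. → (52, 53)
9P: (52, 53) + (52, 30): same x and y₁ ≡ -y₂, so the sum is ∞.

O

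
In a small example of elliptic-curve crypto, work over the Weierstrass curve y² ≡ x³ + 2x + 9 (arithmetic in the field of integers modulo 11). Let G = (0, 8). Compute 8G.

(7, 5)

Repeated addition: build up to 8G.
2G: tangent at (0, 8): λ = (3·0² + 2)/(2·8) ≡ 2/5. 5⁻¹ ≡ 9 (mod 11), so λ ≡ 2·9 ≡ 7.
  x = λ² - 0 - 0 = 49 - 0 ≡ 5; y = λ·(0 - 5) - 8 ≡ 1. → (5, 1)
3G: (5, 1) + (0, 8). λ = (8 - 1)/(0 - 5) ≡ 7/6 mod 11. 6⁻¹ ≡ 2 (mod 11), so λ ≡ 3.
  x = λ² - 5 - 0 = 9 - 5 ≡ 4; y = λ·(5 - 4) - 1 ≡ 2. → (4, 2)
4G: (4, 2) + (0, 8). λ = (8 - 2)/(0 - 4) ≡ 6/7 mod 11. 7⁻¹ ≡ 8 (mod 11), so λ ≡ 4.
  x = λ² - 4 - 0 = 16 - 4 ≡ 1; y = λ·(4 - 1) - 2 ≡ 10. → (1, 10)
5G: (1, 10) + (0, 8). λ = (8 - 10)/(0 - 1) ≡ 9/10 mod 11. 10⁻¹ ≡ 10 (mod 11), so λ ≡ 2.
  x = λ² - 1 - 0 = 4 - 1 ≡ 3; y = λ·(1 - 3) - 10 ≡ 8. → (3, 8)
6G: (3, 8) + (0, 8). λ = (8 - 8)/(0 - 3) ≡ 0/8 mod 11. 8⁻¹ ≡ 7 (mod 11), so λ ≡ 0.
  x = λ² - 3 - 0 = 0 - 3 ≡ 8; y = λ·(3 - 8) - 8 ≡ 3. → (8, 3)
7G: (8, 3) + (0, 8). λ = (8 - 3)/(0 - 8) ≡ 5/3 mod 11. 3⁻¹ ≡ 4 (mod 11) since 3·4 = 12 ≡ 1, so λ ≡ 9.
  x = λ² - 8 - 0 = 81 - 8 ≡ 7; y = λ·(8 - 7) - 3 ≡ 6. → (7, 6)
8G: (7, 6) + (0, 8). λ = (8 - 6)/(0 - 7) ≡ 2/4 mod 11. 4⁻¹ ≡ 3 (mod 11), so λ ≡ 6.
  x = λ² - 7 - 0 = 36 - 7 ≡ 7; y = λ·(7 - 7) - 6 ≡ 5. → (7, 5)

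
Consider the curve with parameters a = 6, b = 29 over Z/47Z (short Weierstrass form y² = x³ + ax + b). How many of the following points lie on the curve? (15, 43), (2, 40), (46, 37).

(15, 43): 43² ≡ 16, rhs ≡ 16 → on.
(2, 40): 40² ≡ 2, rhs ≡ 2 → on.
(46, 37): 37² ≡ 6, rhs ≡ 22 → off.

2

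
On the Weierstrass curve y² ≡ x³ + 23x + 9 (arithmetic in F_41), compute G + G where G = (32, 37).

tangent at (32, 37): λ = (3·32² + 23)/(2·37) ≡ 20/33. 33⁻¹ ≡ 5 (mod 41) since 33·5 = 165 ≡ 1, so λ ≡ 20·5 ≡ 18.
  x = λ² - 32 - 32 = 324 - 64 ≡ 14; y = λ·(32 - 14) - 37 ≡ 0. → (14, 0)

(14, 0)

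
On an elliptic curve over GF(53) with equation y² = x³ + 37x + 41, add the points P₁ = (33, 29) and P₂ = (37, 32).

(33, 29) + (37, 32). λ = (32 - 29)/(37 - 33) ≡ 3/4 mod 53. 4⁻¹ ≡ 40 (mod 53), so λ ≡ 14.
  x = λ² - 33 - 37 = 196 - 70 ≡ 20; y = λ·(33 - 20) - 29 ≡ 47. → (20, 47)

(20, 47)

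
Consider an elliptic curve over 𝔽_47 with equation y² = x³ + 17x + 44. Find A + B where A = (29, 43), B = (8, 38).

(14, 21)

(29, 43) + (8, 38). λ = (38 - 43)/(8 - 29) ≡ 42/26 mod 47. 26⁻¹ ≡ 38 (mod 47) since 26·38 = 988 ≡ 1, so λ ≡ 45.
  x = λ² - 29 - 8 = 2025 - 37 ≡ 14; y = λ·(29 - 14) - 43 ≡ 21. → (14, 21)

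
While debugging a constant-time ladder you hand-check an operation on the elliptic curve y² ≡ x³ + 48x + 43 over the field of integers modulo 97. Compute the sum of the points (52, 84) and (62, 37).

(52, 84) + (62, 37). λ = (37 - 84)/(62 - 52) ≡ 50/10 mod 97. 10⁻¹ ≡ 68 (mod 97) since 10·68 = 680 ≡ 1, so λ ≡ 5.
  x = λ² - 52 - 62 = 25 - 114 ≡ 8; y = λ·(52 - 8) - 84 ≡ 39. → (8, 39)

(8, 39)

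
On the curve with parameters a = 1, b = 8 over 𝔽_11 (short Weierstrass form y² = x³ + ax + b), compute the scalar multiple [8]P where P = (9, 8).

(9, 3)

Repeated addition: build up to 8P.
2P: tangent at (9, 8): λ = (3·9² + 1)/(2·8) ≡ 2/5. 5⁻¹ ≡ 9 (mod 11), so λ ≡ 2·9 ≡ 7.
  x = λ² - 9 - 9 = 49 - 18 ≡ 9; y = λ·(9 - 9) - 8 ≡ 3. → (9, 3)
3P: (9, 3) + (9, 8): same x and y₁ ≡ -y₂, so the sum is the point at infinity.
4P: the point at infinity + (9, 8) = (9, 8) (identity).
5P: tangent at (9, 8): λ = (3·9² + 1)/(2·8) ≡ 2/5. 5⁻¹ ≡ 9 (mod 11), so λ ≡ 2·9 ≡ 7.
  x = λ² - 9 - 9 = 49 - 18 ≡ 9; y = λ·(9 - 9) - 8 ≡ 3. → (9, 3)
6P: (9, 3) + (9, 8): same x and y₁ ≡ -y₂, so the sum is the point at infinity.
7P: the point at infinity + (9, 8) = (9, 8) (identity).
8P: tangent at (9, 8): λ = (3·9² + 1)/(2·8) ≡ 2/5. 5⁻¹ ≡ 9 (mod 11), so λ ≡ 2·9 ≡ 7.
  x = λ² - 9 - 9 = 49 - 18 ≡ 9; y = λ·(9 - 9) - 8 ≡ 3. → (9, 3)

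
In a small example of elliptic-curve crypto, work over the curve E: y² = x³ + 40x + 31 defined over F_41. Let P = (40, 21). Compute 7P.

(11, 30)

Repeated addition: build up to 7P.
2P: tangent at (40, 21): λ = (3·40² + 40)/(2·21) ≡ 2/1. 1⁻¹ ≡ 1 (mod 41) since 1·1 = 1 ≡ 1, so λ ≡ 2·1 ≡ 2.
  x = λ² - 40 - 40 = 4 - 80 ≡ 6; y = λ·(40 - 6) - 21 ≡ 6. → (6, 6)
3P: (6, 6) + (40, 21). λ = (21 - 6)/(40 - 6) ≡ 15/34 mod 41. 34⁻¹ ≡ 35 (mod 41), so λ ≡ 33.
  x = λ² - 6 - 40 = 1089 - 46 ≡ 18; y = λ·(6 - 18) - 6 ≡ 8. → (18, 8)
4P: (18, 8) + (40, 21). λ = (21 - 8)/(40 - 18) ≡ 13/22 mod 41. 22⁻¹ ≡ 28 (mod 41), so λ ≡ 36.
  x = λ² - 18 - 40 = 1296 - 58 ≡ 8; y = λ·(18 - 8) - 8 ≡ 24. → (8, 24)
5P: (8, 24) + (40, 21). λ = (21 - 24)/(40 - 8) ≡ 38/32 mod 41. 32⁻¹ ≡ 9 (mod 41) since 32·9 = 288 ≡ 1, so λ ≡ 14.
  x = λ² - 8 - 40 = 196 - 48 ≡ 25; y = λ·(8 - 25) - 24 ≡ 25. → (25, 25)
6P: (25, 25) + (40, 21). λ = (21 - 25)/(40 - 25) ≡ 37/15 mod 41. 15⁻¹ ≡ 11 (mod 41), so λ ≡ 38.
  x = λ² - 25 - 40 = 1444 - 65 ≡ 26; y = λ·(25 - 26) - 25 ≡ 19. → (26, 19)
7P: (26, 19) + (40, 21). λ = (21 - 19)/(40 - 26) ≡ 2/14 mod 41. 14⁻¹ ≡ 3 (mod 41), so λ ≡ 6.
  x = λ² - 26 - 40 = 36 - 66 ≡ 11; y = λ·(26 - 11) - 19 ≡ 30. → (11, 30)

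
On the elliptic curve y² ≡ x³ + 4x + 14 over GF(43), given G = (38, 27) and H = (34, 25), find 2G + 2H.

First 2G:
Repeated addition: build up to 2G.
2G: tangent at (38, 27): λ = (3·38² + 4)/(2·27) ≡ 36/11. 11⁻¹ ≡ 4 (mod 43), so λ ≡ 36·4 ≡ 15.
  x = λ² - 38 - 38 = 225 - 76 ≡ 20; y = λ·(38 - 20) - 27 ≡ 28. → (20, 28)
2G = (20, 28).
Next 2H:
Repeated addition: build up to 2H.
2H: tangent at (34, 25): λ = (3·34² + 4)/(2·25) ≡ 32/7. 7⁻¹ ≡ 37 (mod 43), so λ ≡ 32·37 ≡ 23.
  x = λ² - 34 - 34 = 529 - 68 ≡ 31; y = λ·(34 - 31) - 25 ≡ 1. → (31, 1)
2H = (31, 1).
Finally 2G + 2H:
(20, 28) + (31, 1). λ = (1 - 28)/(31 - 20) ≡ 16/11 mod 43. 11⁻¹ ≡ 4 (mod 43) since 11·4 = 44 ≡ 1, so λ ≡ 21.
  x = λ² - 20 - 31 = 441 - 51 ≡ 3; y = λ·(20 - 3) - 28 ≡ 28. → (3, 28)

(3, 28)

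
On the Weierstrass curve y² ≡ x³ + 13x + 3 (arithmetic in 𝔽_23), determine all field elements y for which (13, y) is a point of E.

0

x³ + 13x + 3 = 2369 ≡ 0 (mod 23).
Only y = 0 satisfies y² ≡ 0.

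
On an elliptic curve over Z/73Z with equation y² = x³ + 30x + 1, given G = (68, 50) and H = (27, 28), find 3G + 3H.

(49, 35)

First 3G:
Repeated addition: build up to 3G.
2G: tangent at (68, 50): λ = (3·68² + 30)/(2·50) ≡ 32/27. 27⁻¹ ≡ 46 (mod 73) since 27·46 = 1242 ≡ 1, so λ ≡ 32·46 ≡ 12.
  x = λ² - 68 - 68 = 144 - 136 ≡ 8; y = λ·(68 - 8) - 50 ≡ 13. → (8, 13)
3G: (8, 13) + (68, 50). λ = (50 - 13)/(68 - 8) ≡ 37/60 mod 73. 60⁻¹ ≡ 28 (mod 73), so λ ≡ 14.
  x = λ² - 8 - 68 = 196 - 76 ≡ 47; y = λ·(8 - 47) - 13 ≡ 25. → (47, 25)
3G = (47, 25).
Next 3H:
Repeated addition: build up to 3H.
2H: tangent at (27, 28): λ = (3·27² + 30)/(2·28) ≡ 27/56. 56⁻¹ ≡ 30 (mod 73) since 56·30 = 1680 ≡ 1, so λ ≡ 27·30 ≡ 7.
  x = λ² - 27 - 27 = 49 - 54 ≡ 68; y = λ·(27 - 68) - 28 ≡ 50. → (68, 50)
3H: (68, 50) + (27, 28). λ = (28 - 50)/(27 - 68) ≡ 51/32 mod 73. 32⁻¹ ≡ 16 (mod 73), so λ ≡ 13.
  x = λ² - 68 - 27 = 169 - 95 ≡ 1; y = λ·(68 - 1) - 50 ≡ 18. → (1, 18)
3H = (1, 18).
Finally 3G + 3H:
(47, 25) + (1, 18). λ = (18 - 25)/(1 - 47) ≡ 66/27 mod 73. 27⁻¹ ≡ 46 (mod 73) since 27·46 = 1242 ≡ 1, so λ ≡ 43.
  x = λ² - 47 - 1 = 1849 - 48 ≡ 49; y = λ·(47 - 49) - 25 ≡ 35. → (49, 35)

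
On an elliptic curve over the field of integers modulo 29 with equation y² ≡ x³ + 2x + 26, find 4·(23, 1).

(21, 7)

Write Q = (23, 1).
Repeated addition: build up to 4Q.
2Q: tangent at (23, 1): λ = (3·23² + 2)/(2·1) ≡ 23/2. 2⁻¹ ≡ 15 (mod 29), so λ ≡ 23·15 ≡ 26.
  x = λ² - 23 - 23 = 676 - 46 ≡ 21; y = λ·(23 - 21) - 1 ≡ 22. → (21, 22)
3Q: (21, 22) + (23, 1). λ = (1 - 22)/(23 - 21) ≡ 8/2 mod 29. 2⁻¹ ≡ 15 (mod 29), so λ ≡ 4.
  x = λ² - 21 - 23 = 16 - 44 ≡ 1; y = λ·(21 - 1) - 22 ≡ 0. → (1, 0)
4Q: (1, 0) + (23, 1). λ = (1 - 0)/(23 - 1) ≡ 1/22 mod 29. 22⁻¹ ≡ 4 (mod 29), so λ ≡ 4.
  x = λ² - 1 - 23 = 16 - 24 ≡ 21; y = λ·(1 - 21) - 0 ≡ 7. → (21, 7)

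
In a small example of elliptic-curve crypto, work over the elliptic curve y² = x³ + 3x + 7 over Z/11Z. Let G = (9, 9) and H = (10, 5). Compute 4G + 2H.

(10, 5)

First 4G:
Repeated addition: build up to 4G.
2G: tangent at (9, 9): λ = (3·9² + 3)/(2·9) ≡ 4/7. 7⁻¹ ≡ 8 (mod 11), so λ ≡ 4·8 ≡ 10.
  x = λ² - 9 - 9 = 100 - 18 ≡ 5; y = λ·(9 - 5) - 9 ≡ 9. → (5, 9)
3G: (5, 9) + (9, 9). λ = (9 - 9)/(9 - 5) ≡ 0/4 mod 11. 4⁻¹ ≡ 3 (mod 11), so λ ≡ 0.
  x = λ² - 5 - 9 = 0 - 14 ≡ 8; y = λ·(5 - 8) - 9 ≡ 2. → (8, 2)
4G: (8, 2) + (9, 9). λ = (9 - 2)/(9 - 8) ≡ 7/1 mod 11. 1⁻¹ ≡ 1 (mod 11), so λ ≡ 7.
  x = λ² - 8 - 9 = 49 - 17 ≡ 10; y = λ·(8 - 10) - 2 ≡ 6. → (10, 6)
4G = (10, 6).
Next 2H:
Repeated addition: build up to 2H.
2H: tangent at (10, 5): λ = (3·10² + 3)/(2·5) ≡ 6/10. 10⁻¹ ≡ 10 (mod 11), so λ ≡ 6·10 ≡ 5.
  x = λ² - 10 - 10 = 25 - 20 ≡ 5; y = λ·(10 - 5) - 5 ≡ 9. → (5, 9)
2H = (5, 9).
Finally 4G + 2H:
(10, 6) + (5, 9). λ = (9 - 6)/(5 - 10) ≡ 3/6 mod 11. 6⁻¹ ≡ 2 (mod 11), so λ ≡ 6.
  x = λ² - 10 - 5 = 36 - 15 ≡ 10; y = λ·(10 - 10) - 6 ≡ 5. → (10, 5)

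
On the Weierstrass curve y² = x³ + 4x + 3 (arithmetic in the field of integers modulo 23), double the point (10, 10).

(16, 0)

tangent at (10, 10): λ = (3·10² + 4)/(2·10) ≡ 5/20. 20⁻¹ ≡ 15 (mod 23), so λ ≡ 5·15 ≡ 6.
  x = λ² - 10 - 10 = 36 - 20 ≡ 16; y = λ·(10 - 16) - 10 ≡ 0. → (16, 0)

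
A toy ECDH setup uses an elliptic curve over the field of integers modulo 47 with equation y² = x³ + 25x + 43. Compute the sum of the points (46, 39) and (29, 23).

(22, 14)

(46, 39) + (29, 23). λ = (23 - 39)/(29 - 46) ≡ 31/30 mod 47. 30⁻¹ ≡ 11 (mod 47), so λ ≡ 12.
  x = λ² - 46 - 29 = 144 - 75 ≡ 22; y = λ·(46 - 22) - 39 ≡ 14. → (22, 14)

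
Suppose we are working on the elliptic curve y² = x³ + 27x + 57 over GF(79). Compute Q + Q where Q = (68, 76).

tangent at (68, 76): λ = (3·68² + 27)/(2·76) ≡ 74/73. 73⁻¹ ≡ 13 (mod 79), so λ ≡ 74·13 ≡ 14.
  x = λ² - 68 - 68 = 196 - 136 ≡ 60; y = λ·(68 - 60) - 76 ≡ 36. → (60, 36)

(60, 36)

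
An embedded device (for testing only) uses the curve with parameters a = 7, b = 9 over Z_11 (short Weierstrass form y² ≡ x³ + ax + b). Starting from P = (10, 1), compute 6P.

Double-and-add on 6 = (110)₂. Start with P = (10, 1) for the leading 1-bit.
double: tangent at (10, 1): λ = (3·10² + 7)/(2·1) ≡ 10/2. 2⁻¹ ≡ 6 (mod 11), so λ ≡ 10·6 ≡ 5.
  x = λ² - 10 - 10 = 25 - 20 ≡ 5; y = λ·(10 - 5) - 1 ≡ 2. → (5, 2)
add P: (5, 2) + (10, 1). λ = (1 - 2)/(10 - 5) ≡ 10/5 mod 11. 5⁻¹ ≡ 9 (mod 11), so λ ≡ 2.
  x = λ² - 5 - 10 = 4 - 15 ≡ 0; y = λ·(5 - 0) - 2 ≡ 8. → (0, 8)
double: tangent at (0, 8): λ = (3·0² + 7)/(2·8) ≡ 7/5. 5⁻¹ ≡ 9 (mod 11) since 5·9 = 45 ≡ 1, so λ ≡ 7·9 ≡ 8.
  x = λ² - 0 - 0 = 64 - 0 ≡ 9; y = λ·(0 - 9) - 8 ≡ 8. → (9, 8)

(9, 8)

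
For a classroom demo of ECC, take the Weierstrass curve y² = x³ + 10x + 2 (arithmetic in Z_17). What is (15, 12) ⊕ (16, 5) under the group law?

(15, 12) + (16, 5). λ = (5 - 12)/(16 - 15) ≡ 10/1 mod 17. 1⁻¹ ≡ 1 (mod 17) since 1·1 = 1 ≡ 1, so λ ≡ 10.
  x = λ² - 15 - 16 = 100 - 31 ≡ 1; y = λ·(15 - 1) - 12 ≡ 9. → (1, 9)

(1, 9)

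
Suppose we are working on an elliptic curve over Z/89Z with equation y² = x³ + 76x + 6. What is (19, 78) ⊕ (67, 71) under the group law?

(19, 78) + (67, 71). λ = (71 - 78)/(67 - 19) ≡ 82/48 mod 89. 48⁻¹ ≡ 13 (mod 89), so λ ≡ 87.
  x = λ² - 19 - 67 = 7569 - 86 ≡ 7; y = λ·(19 - 7) - 78 ≡ 76. → (7, 76)

(7, 76)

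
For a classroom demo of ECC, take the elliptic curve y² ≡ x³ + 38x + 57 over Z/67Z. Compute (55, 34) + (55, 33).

The two points share x = 55 and their y-coordinates satisfy 34 + 33 ≡ 0 (mod 67), so they are inverses. Their sum is ∞.

O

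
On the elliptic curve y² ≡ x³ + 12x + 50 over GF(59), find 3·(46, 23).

Write Q = (46, 23).
Repeated addition: build up to 3Q.
2Q: tangent at (46, 23): λ = (3·46² + 12)/(2·23) ≡ 47/46. 46⁻¹ ≡ 9 (mod 59) since 46·9 = 414 ≡ 1, so λ ≡ 47·9 ≡ 10.
  x = λ² - 46 - 46 = 100 - 92 ≡ 8; y = λ·(46 - 8) - 23 ≡ 3. → (8, 3)
3Q: (8, 3) + (46, 23). λ = (23 - 3)/(46 - 8) ≡ 20/38 mod 59. 38⁻¹ ≡ 14 (mod 59), so λ ≡ 44.
  x = λ² - 8 - 46 = 1936 - 54 ≡ 53; y = λ·(8 - 53) - 3 ≡ 23. → (53, 23)

(53, 23)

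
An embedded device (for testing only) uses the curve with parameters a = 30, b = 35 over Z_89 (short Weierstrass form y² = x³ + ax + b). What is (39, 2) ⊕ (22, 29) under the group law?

(49, 61)

(39, 2) + (22, 29). λ = (29 - 2)/(22 - 39) ≡ 27/72 mod 89. 72⁻¹ ≡ 68 (mod 89), so λ ≡ 56.
  x = λ² - 39 - 22 = 3136 - 61 ≡ 49; y = λ·(39 - 49) - 2 ≡ 61. → (49, 61)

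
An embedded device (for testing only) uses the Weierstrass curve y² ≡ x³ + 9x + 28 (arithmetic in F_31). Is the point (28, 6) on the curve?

y² = 6² ≡ 5; x³ + 9x + 28 = 22232 ≡ 5 (mod 31). 5 = 5.

yes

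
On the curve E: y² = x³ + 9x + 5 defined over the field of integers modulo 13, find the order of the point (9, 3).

9

2P: tangent at (9, 3): λ = (3·9² + 9)/(2·3) ≡ 5/6. 6⁻¹ ≡ 11 (mod 13), so λ ≡ 5·11 ≡ 3.
  x = λ² - 9 - 9 = 9 - 18 ≡ 4; y = λ·(9 - 4) - 3 ≡ 12. → (4, 12)
3P: (4, 12) + (9, 3). λ = (3 - 12)/(9 - 4) ≡ 4/5 mod 13. 5⁻¹ ≡ 8 (mod 13), so λ ≡ 6.
  x = λ² - 4 - 9 = 36 - 13 ≡ 10; y = λ·(4 - 10) - 12 ≡ 4. → (10, 4)
4P: (10, 4) + (9, 3). λ = (3 - 4)/(9 - 10) ≡ 12/12 mod 13. 12⁻¹ ≡ 12 (mod 13) since 12·12 = 144 ≡ 1, so λ ≡ 1.
  x = λ² - 10 - 9 = 1 - 19 ≡ 8; y = λ·(10 - 8) - 4 ≡ 11. → (8, 11)
5P: (8, 11) + (9, 3). λ = (3 - 11)/(9 - 8) ≡ 5/1 mod 13. 1⁻¹ ≡ 1 (mod 13) since 1·1 = 1 ≡ 1, so λ ≡ 5.
  x = λ² - 8 - 9 = 25 - 17 ≡ 8; y = λ·(8 - 8) - 11 ≡ 2. → (8, 2)
6P: (8, 2) + (9, 3). λ = (3 - 2)/(9 - 8) ≡ 1/1 mod 13. 1⁻¹ ≡ 1 (mod 13) since 1·1 = 1 ≡ 1, so λ ≡ 1.
  x = λ² - 8 - 9 = 1 - 17 ≡ 10; y = λ·(8 - 10) - 2 ≡ 9. → (10, 9)
7P: (10, 9) + (9, 3). λ = (3 - 9)/(9 - 10) ≡ 7/12 mod 13. 12⁻¹ ≡ 12 (mod 13), so λ ≡ 6.
  x = λ² - 10 - 9 = 36 - 19 ≡ 4; y = λ·(10 - 4) - 9 ≡ 1. → (4, 1)
8P: (4, 1) + (9, 3). λ = (3 - 1)/(9 - 4) ≡ 2/5 mod 13. 5⁻¹ ≡ 8 (mod 13), so λ ≡ 3.
  x = λ² - 4 - 9 = 9 - 13 ≡ 9; y = λ·(4 - 9) - 1 ≡ 10. → (9, 10)
9P: (9, 10) + (9, 3): same x and y₁ ≡ -y₂, so the sum is O.
9P = O, so the order is 9.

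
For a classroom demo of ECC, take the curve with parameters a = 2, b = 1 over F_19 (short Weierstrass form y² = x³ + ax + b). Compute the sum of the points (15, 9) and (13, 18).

(15, 9) + (13, 18). λ = (18 - 9)/(13 - 15) ≡ 9/17 mod 19. 17⁻¹ ≡ 9 (mod 19) since 17·9 = 153 ≡ 1, so λ ≡ 5.
  x = λ² - 15 - 13 = 25 - 28 ≡ 16; y = λ·(15 - 16) - 9 ≡ 5. → (16, 5)

(16, 5)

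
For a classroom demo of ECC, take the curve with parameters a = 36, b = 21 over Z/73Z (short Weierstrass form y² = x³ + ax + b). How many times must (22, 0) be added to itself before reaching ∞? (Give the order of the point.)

2P: (22, 0) + (22, 0): same x and y₁ ≡ -y₂, so the sum is ∞.
2P = ∞, so the order is 2.

2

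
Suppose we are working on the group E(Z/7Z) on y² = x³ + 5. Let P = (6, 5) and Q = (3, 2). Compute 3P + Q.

(6, 5)

First 3P:
Repeated addition: build up to 3P.
2P: tangent at (6, 5): λ = (3·6² + 0)/(2·5) ≡ 3/3. 3⁻¹ ≡ 5 (mod 7), so λ ≡ 3·5 ≡ 1.
  x = λ² - 6 - 6 = 1 - 12 ≡ 3; y = λ·(6 - 3) - 5 ≡ 5. → (3, 5)
3P: (3, 5) + (6, 5). λ = (5 - 5)/(6 - 3) ≡ 0/3 mod 7. 3⁻¹ ≡ 5 (mod 7), so λ ≡ 0.
  x = λ² - 3 - 6 = 0 - 9 ≡ 5; y = λ·(3 - 5) - 5 ≡ 2. → (5, 2)
3P = (5, 2).
Finally 3P + Q:
(5, 2) + (3, 2). λ = (2 - 2)/(3 - 5) ≡ 0/5 mod 7. 5⁻¹ ≡ 3 (mod 7) since 5·3 = 15 ≡ 1, so λ ≡ 0.
  x = λ² - 5 - 3 = 0 - 8 ≡ 6; y = λ·(5 - 6) - 2 ≡ 5. → (6, 5)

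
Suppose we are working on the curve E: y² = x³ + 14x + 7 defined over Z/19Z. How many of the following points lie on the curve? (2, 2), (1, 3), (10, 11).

1

(2, 2): 2² ≡ 4, rhs ≡ 5 → off.
(1, 3): 3² ≡ 9, rhs ≡ 3 → off.
(10, 11): 11² ≡ 7, rhs ≡ 7 → on.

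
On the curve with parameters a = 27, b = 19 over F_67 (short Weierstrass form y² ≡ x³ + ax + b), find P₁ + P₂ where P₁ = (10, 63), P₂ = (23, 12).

(10, 63) + (23, 12). λ = (12 - 63)/(23 - 10) ≡ 16/13 mod 67. 13⁻¹ ≡ 31 (mod 67) since 13·31 = 403 ≡ 1, so λ ≡ 27.
  x = λ² - 10 - 23 = 729 - 33 ≡ 26; y = λ·(10 - 26) - 63 ≡ 41. → (26, 41)

(26, 41)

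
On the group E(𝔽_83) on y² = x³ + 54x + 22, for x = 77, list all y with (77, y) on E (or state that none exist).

x³ + 54x + 22 = 460713 ≡ 63 (mod 83).
Square roots of 63 mod 83: 35 and 48 (since 35² = 1225 ≡ 63).

35, 48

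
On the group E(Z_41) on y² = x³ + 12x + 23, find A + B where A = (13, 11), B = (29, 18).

(8, 4)

(13, 11) + (29, 18). λ = (18 - 11)/(29 - 13) ≡ 7/16 mod 41. 16⁻¹ ≡ 18 (mod 41) since 16·18 = 288 ≡ 1, so λ ≡ 3.
  x = λ² - 13 - 29 = 9 - 42 ≡ 8; y = λ·(13 - 8) - 11 ≡ 4. → (8, 4)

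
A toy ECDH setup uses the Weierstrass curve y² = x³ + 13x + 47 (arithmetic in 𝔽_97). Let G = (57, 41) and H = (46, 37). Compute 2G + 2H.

(54, 54)

First 2G:
Repeated addition: build up to 2G.
2G: tangent at (57, 41): λ = (3·57² + 13)/(2·41) ≡ 60/82. 82⁻¹ ≡ 84 (mod 97) since 82·84 = 6888 ≡ 1, so λ ≡ 60·84 ≡ 93.
  x = λ² - 57 - 57 = 8649 - 114 ≡ 96; y = λ·(57 - 96) - 41 ≡ 18. → (96, 18)
2G = (96, 18).
Next 2H:
Repeated addition: build up to 2H.
2H: tangent at (46, 37): λ = (3·46² + 13)/(2·37) ≡ 56/74. 74⁻¹ ≡ 59 (mod 97), so λ ≡ 56·59 ≡ 6.
  x = λ² - 46 - 46 = 36 - 92 ≡ 41; y = λ·(46 - 41) - 37 ≡ 90. → (41, 90)
2H = (41, 90).
Finally 2G + 2H:
(96, 18) + (41, 90). λ = (90 - 18)/(41 - 96) ≡ 72/42 mod 97. 42⁻¹ ≡ 67 (mod 97), so λ ≡ 71.
  x = λ² - 96 - 41 = 5041 - 137 ≡ 54; y = λ·(96 - 54) - 18 ≡ 54. → (54, 54)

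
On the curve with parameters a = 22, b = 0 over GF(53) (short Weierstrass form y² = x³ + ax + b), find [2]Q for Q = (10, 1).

tangent at (10, 1): λ = (3·10² + 22)/(2·1) ≡ 4/2. 2⁻¹ ≡ 27 (mod 53) since 2·27 = 54 ≡ 1, so λ ≡ 4·27 ≡ 2.
  x = λ² - 10 - 10 = 4 - 20 ≡ 37; y = λ·(10 - 37) - 1 ≡ 51. → (37, 51)

(37, 51)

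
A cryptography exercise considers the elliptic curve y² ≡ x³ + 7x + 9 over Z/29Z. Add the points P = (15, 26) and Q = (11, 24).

(25, 27)

(15, 26) + (11, 24). λ = (24 - 26)/(11 - 15) ≡ 27/25 mod 29. 25⁻¹ ≡ 7 (mod 29) since 25·7 = 175 ≡ 1, so λ ≡ 15.
  x = λ² - 15 - 11 = 225 - 26 ≡ 25; y = λ·(15 - 25) - 26 ≡ 27. → (25, 27)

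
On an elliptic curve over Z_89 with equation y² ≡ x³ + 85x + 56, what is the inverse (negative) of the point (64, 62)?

-(64, 62) = (64, -62 mod 89) = (64, 27).

(64, 27)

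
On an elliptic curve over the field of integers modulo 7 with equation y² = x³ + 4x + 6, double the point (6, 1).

tangent at (6, 1): λ = (3·6² + 4)/(2·1) ≡ 0/2. 2⁻¹ ≡ 4 (mod 7), so λ ≡ 0·4 ≡ 0.
  x = λ² - 6 - 6 = 0 - 12 ≡ 2; y = λ·(6 - 2) - 1 ≡ 6. → (2, 6)

(2, 6)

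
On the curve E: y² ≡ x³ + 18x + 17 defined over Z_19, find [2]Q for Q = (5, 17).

tangent at (5, 17): λ = (3·5² + 18)/(2·17) ≡ 17/15. 15⁻¹ ≡ 14 (mod 19), so λ ≡ 17·14 ≡ 10.
  x = λ² - 5 - 5 = 100 - 10 ≡ 14; y = λ·(5 - 14) - 17 ≡ 7. → (14, 7)

(14, 7)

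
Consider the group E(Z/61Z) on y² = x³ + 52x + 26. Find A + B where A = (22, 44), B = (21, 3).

(52, 7)

(22, 44) + (21, 3). λ = (3 - 44)/(21 - 22) ≡ 20/60 mod 61. 60⁻¹ ≡ 60 (mod 61), so λ ≡ 41.
  x = λ² - 22 - 21 = 1681 - 43 ≡ 52; y = λ·(22 - 52) - 44 ≡ 7. → (52, 7)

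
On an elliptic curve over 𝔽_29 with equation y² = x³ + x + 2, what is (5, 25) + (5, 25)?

tangent at (5, 25): λ = (3·5² + 1)/(2·25) ≡ 18/21. 21⁻¹ ≡ 18 (mod 29), so λ ≡ 18·18 ≡ 5.
  x = λ² - 5 - 5 = 25 - 10 ≡ 15; y = λ·(5 - 15) - 25 ≡ 12. → (15, 12)

(15, 12)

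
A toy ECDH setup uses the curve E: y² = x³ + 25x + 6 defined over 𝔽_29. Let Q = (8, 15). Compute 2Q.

tangent at (8, 15): λ = (3·8² + 25)/(2·15) ≡ 14/1. 1⁻¹ ≡ 1 (mod 29), so λ ≡ 14·1 ≡ 14.
  x = λ² - 8 - 8 = 196 - 16 ≡ 6; y = λ·(8 - 6) - 15 ≡ 13. → (6, 13)

(6, 13)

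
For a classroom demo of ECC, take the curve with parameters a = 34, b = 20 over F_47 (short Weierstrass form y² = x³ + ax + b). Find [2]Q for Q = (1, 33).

(7, 32)

tangent at (1, 33): λ = (3·1² + 34)/(2·33) ≡ 37/19. 19⁻¹ ≡ 5 (mod 47), so λ ≡ 37·5 ≡ 44.
  x = λ² - 1 - 1 = 1936 - 2 ≡ 7; y = λ·(1 - 7) - 33 ≡ 32. → (7, 32)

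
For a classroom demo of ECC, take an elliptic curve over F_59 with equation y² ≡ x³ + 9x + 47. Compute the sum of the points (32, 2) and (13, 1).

(31, 26)

(32, 2) + (13, 1). λ = (1 - 2)/(13 - 32) ≡ 58/40 mod 59. 40⁻¹ ≡ 31 (mod 59), so λ ≡ 28.
  x = λ² - 32 - 13 = 784 - 45 ≡ 31; y = λ·(32 - 31) - 2 ≡ 26. → (31, 26)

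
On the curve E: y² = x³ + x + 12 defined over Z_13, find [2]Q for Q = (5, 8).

tangent at (5, 8): λ = (3·5² + 1)/(2·8) ≡ 11/3. 3⁻¹ ≡ 9 (mod 13) since 3·9 = 27 ≡ 1, so λ ≡ 11·9 ≡ 8.
  x = λ² - 5 - 5 = 64 - 10 ≡ 2; y = λ·(5 - 2) - 8 ≡ 3. → (2, 3)

(2, 3)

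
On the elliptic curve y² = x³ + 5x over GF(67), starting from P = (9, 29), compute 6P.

Double-and-add on 6 = (110)₂. Start with P = (9, 29) for the leading 1-bit.
double: tangent at (9, 29): λ = (3·9² + 5)/(2·29) ≡ 47/58. 58⁻¹ ≡ 52 (mod 67), so λ ≡ 47·52 ≡ 32.
  x = λ² - 9 - 9 = 1024 - 18 ≡ 1; y = λ·(9 - 1) - 29 ≡ 26. → (1, 26)
add P: (1, 26) + (9, 29). λ = (29 - 26)/(9 - 1) ≡ 3/8 mod 67. 8⁻¹ ≡ 42 (mod 67), so λ ≡ 59.
  x = λ² - 1 - 9 = 3481 - 10 ≡ 54; y = λ·(1 - 54) - 26 ≡ 63. → (54, 63)
double: tangent at (54, 63): λ = (3·54² + 5)/(2·63) ≡ 43/59. 59⁻¹ ≡ 25 (mod 67), so λ ≡ 43·25 ≡ 3.
  x = λ² - 54 - 54 = 9 - 108 ≡ 35; y = λ·(54 - 35) - 63 ≡ 61. → (35, 61)

(35, 61)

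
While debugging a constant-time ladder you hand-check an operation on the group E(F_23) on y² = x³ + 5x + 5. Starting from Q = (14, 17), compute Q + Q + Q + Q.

Double-and-add on 4 = (100)₂. Start with Q = (14, 17) for the leading 1-bit.
double: tangent at (14, 17): λ = (3·14² + 5)/(2·17) ≡ 18/11. 11⁻¹ ≡ 21 (mod 23) since 11·21 = 231 ≡ 1, so λ ≡ 18·21 ≡ 10.
  x = λ² - 14 - 14 = 100 - 28 ≡ 3; y = λ·(14 - 3) - 17 ≡ 1. → (3, 1)
double: tangent at (3, 1): λ = (3·3² + 5)/(2·1) ≡ 9/2. 2⁻¹ ≡ 12 (mod 23) since 2·12 = 24 ≡ 1, so λ ≡ 9·12 ≡ 16.
  x = λ² - 3 - 3 = 256 - 6 ≡ 20; y = λ·(3 - 20) - 1 ≡ 3. → (20, 3)

(20, 3)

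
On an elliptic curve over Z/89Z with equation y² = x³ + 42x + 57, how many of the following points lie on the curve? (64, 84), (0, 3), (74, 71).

(64, 84): 84² ≡ 25, rhs ≡ 25 → on.
(0, 3): 3² ≡ 9, rhs ≡ 57 → off.
(74, 71): 71² ≡ 57, rhs ≡ 57 → on.

2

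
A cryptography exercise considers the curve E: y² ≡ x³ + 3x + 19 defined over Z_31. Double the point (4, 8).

(11, 22)

tangent at (4, 8): λ = (3·4² + 3)/(2·8) ≡ 20/16. 16⁻¹ ≡ 2 (mod 31), so λ ≡ 20·2 ≡ 9.
  x = λ² - 4 - 4 = 81 - 8 ≡ 11; y = λ·(4 - 11) - 8 ≡ 22. → (11, 22)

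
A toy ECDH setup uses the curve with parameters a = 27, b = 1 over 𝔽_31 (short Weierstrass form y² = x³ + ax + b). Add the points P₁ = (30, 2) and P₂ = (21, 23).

(13, 10)

(30, 2) + (21, 23). λ = (23 - 2)/(21 - 30) ≡ 21/22 mod 31. 22⁻¹ ≡ 24 (mod 31), so λ ≡ 8.
  x = λ² - 30 - 21 = 64 - 51 ≡ 13; y = λ·(30 - 13) - 2 ≡ 10. → (13, 10)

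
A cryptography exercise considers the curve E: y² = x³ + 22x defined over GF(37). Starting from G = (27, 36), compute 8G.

(10, 6)

Repeated addition: build up to 8G.
2G: tangent at (27, 36): λ = (3·27² + 22)/(2·36) ≡ 26/35. 35⁻¹ ≡ 18 (mod 37) since 35·18 = 630 ≡ 1, so λ ≡ 26·18 ≡ 24.
  x = λ² - 27 - 27 = 576 - 54 ≡ 4; y = λ·(27 - 4) - 36 ≡ 35. → (4, 35)
3G: (4, 35) + (27, 36). λ = (36 - 35)/(27 - 4) ≡ 1/23 mod 37. 23⁻¹ ≡ 29 (mod 37) since 23·29 = 667 ≡ 1, so λ ≡ 29.
  x = λ² - 4 - 27 = 841 - 31 ≡ 33; y = λ·(4 - 33) - 35 ≡ 12. → (33, 12)
4G: (33, 12) + (27, 36). λ = (36 - 12)/(27 - 33) ≡ 24/31 mod 37. 31⁻¹ ≡ 6 (mod 37), so λ ≡ 33.
  x = λ² - 33 - 27 = 1089 - 60 ≡ 30; y = λ·(33 - 30) - 12 ≡ 13. → (30, 13)
5G: (30, 13) + (27, 36). λ = (36 - 13)/(27 - 30) ≡ 23/34 mod 37. 34⁻¹ ≡ 12 (mod 37) since 34·12 = 408 ≡ 1, so λ ≡ 17.
  x = λ² - 30 - 27 = 289 - 57 ≡ 10; y = λ·(30 - 10) - 13 ≡ 31. → (10, 31)
6G: (10, 31) + (27, 36). λ = (36 - 31)/(27 - 10) ≡ 5/17 mod 37. 17⁻¹ ≡ 24 (mod 37), so λ ≡ 9.
  x = λ² - 10 - 27 = 81 - 37 ≡ 7; y = λ·(10 - 7) - 31 ≡ 33. → (7, 33)
7G: (7, 33) + (27, 36). λ = (36 - 33)/(27 - 7) ≡ 3/20 mod 37. 20⁻¹ ≡ 13 (mod 37) since 20·13 = 260 ≡ 1, so λ ≡ 2.
  x = λ² - 7 - 27 = 4 - 34 ≡ 7; y = λ·(7 - 7) - 33 ≡ 4. → (7, 4)
8G: (7, 4) + (27, 36). λ = (36 - 4)/(27 - 7) ≡ 32/20 mod 37. 20⁻¹ ≡ 13 (mod 37) since 20·13 = 260 ≡ 1, so λ ≡ 9.
  x = λ² - 7 - 27 = 81 - 34 ≡ 10; y = λ·(7 - 10) - 4 ≡ 6. → (10, 6)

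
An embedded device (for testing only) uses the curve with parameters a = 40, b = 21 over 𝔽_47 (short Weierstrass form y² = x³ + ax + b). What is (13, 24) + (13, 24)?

(28, 43)

tangent at (13, 24): λ = (3·13² + 40)/(2·24) ≡ 30/1. 1⁻¹ ≡ 1 (mod 47), so λ ≡ 30·1 ≡ 30.
  x = λ² - 13 - 13 = 900 - 26 ≡ 28; y = λ·(13 - 28) - 24 ≡ 43. → (28, 43)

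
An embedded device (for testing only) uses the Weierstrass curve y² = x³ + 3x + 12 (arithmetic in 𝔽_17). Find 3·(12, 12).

Write Q = (12, 12).
Repeated addition: build up to 3Q.
2Q: tangent at (12, 12): λ = (3·12² + 3)/(2·12) ≡ 10/7. 7⁻¹ ≡ 5 (mod 17) since 7·5 = 35 ≡ 1, so λ ≡ 10·5 ≡ 16.
  x = λ² - 12 - 12 = 256 - 24 ≡ 11; y = λ·(12 - 11) - 12 ≡ 4. → (11, 4)
3Q: (11, 4) + (12, 12). λ = (12 - 4)/(12 - 11) ≡ 8/1 mod 17. 1⁻¹ ≡ 1 (mod 17), so λ ≡ 8.
  x = λ² - 11 - 12 = 64 - 23 ≡ 7; y = λ·(11 - 7) - 4 ≡ 11. → (7, 11)

(7, 11)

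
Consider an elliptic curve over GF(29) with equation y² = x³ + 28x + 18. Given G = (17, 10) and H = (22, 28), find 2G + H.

First 2G:
Repeated addition: build up to 2G.
2G: tangent at (17, 10): λ = (3·17² + 28)/(2·10) ≡ 25/20. 20⁻¹ ≡ 16 (mod 29), so λ ≡ 25·16 ≡ 23.
  x = λ² - 17 - 17 = 529 - 34 ≡ 2; y = λ·(17 - 2) - 10 ≡ 16. → (2, 16)
2G = (2, 16).
Finally 2G + H:
(2, 16) + (22, 28). λ = (28 - 16)/(22 - 2) ≡ 12/20 mod 29. 20⁻¹ ≡ 16 (mod 29) since 20·16 = 320 ≡ 1, so λ ≡ 18.
  x = λ² - 2 - 22 = 324 - 24 ≡ 10; y = λ·(2 - 10) - 16 ≡ 14. → (10, 14)

(10, 14)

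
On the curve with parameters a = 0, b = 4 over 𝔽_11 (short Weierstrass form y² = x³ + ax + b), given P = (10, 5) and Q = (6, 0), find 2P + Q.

(10, 6)

First 2P:
Repeated addition: build up to 2P.
2P: tangent at (10, 5): λ = (3·10² + 0)/(2·5) ≡ 3/10. 10⁻¹ ≡ 10 (mod 11) since 10·10 = 100 ≡ 1, so λ ≡ 3·10 ≡ 8.
  x = λ² - 10 - 10 = 64 - 20 ≡ 0; y = λ·(10 - 0) - 5 ≡ 9. → (0, 9)
2P = (0, 9).
Finally 2P + Q:
(0, 9) + (6, 0). λ = (0 - 9)/(6 - 0) ≡ 2/6 mod 11. 6⁻¹ ≡ 2 (mod 11), so λ ≡ 4.
  x = λ² - 0 - 6 = 16 - 6 ≡ 10; y = λ·(0 - 10) - 9 ≡ 6. → (10, 6)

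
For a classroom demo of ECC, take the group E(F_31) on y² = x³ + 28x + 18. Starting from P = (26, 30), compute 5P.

Repeated addition: build up to 5P.
2P: tangent at (26, 30): λ = (3·26² + 28)/(2·30) ≡ 10/29. 29⁻¹ ≡ 15 (mod 31), so λ ≡ 10·15 ≡ 26.
  x = λ² - 26 - 26 = 676 - 52 ≡ 4; y = λ·(26 - 4) - 30 ≡ 15. → (4, 15)
3P: (4, 15) + (26, 30). λ = (30 - 15)/(26 - 4) ≡ 15/22 mod 31. 22⁻¹ ≡ 24 (mod 31), so λ ≡ 19.
  x = λ² - 4 - 26 = 361 - 30 ≡ 21; y = λ·(4 - 21) - 15 ≡ 3. → (21, 3)
4P: (21, 3) + (26, 30). λ = (30 - 3)/(26 - 21) ≡ 27/5 mod 31. 5⁻¹ ≡ 25 (mod 31), so λ ≡ 24.
  x = λ² - 21 - 26 = 576 - 47 ≡ 2; y = λ·(21 - 2) - 3 ≡ 19. → (2, 19)
5P: (2, 19) + (26, 30). λ = (30 - 19)/(26 - 2) ≡ 11/24 mod 31. 24⁻¹ ≡ 22 (mod 31), so λ ≡ 25.
  x = λ² - 2 - 26 = 625 - 28 ≡ 8; y = λ·(2 - 8) - 19 ≡ 17. → (8, 17)

(8, 17)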